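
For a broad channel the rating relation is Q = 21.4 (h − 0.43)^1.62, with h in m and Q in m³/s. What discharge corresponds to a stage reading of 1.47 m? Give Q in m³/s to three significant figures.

Q = 21.4 × (1.47 − 0.43)^1.62 = 21.4 × 1.04^1.62 = 22.80 m³/s

22.8 m³/s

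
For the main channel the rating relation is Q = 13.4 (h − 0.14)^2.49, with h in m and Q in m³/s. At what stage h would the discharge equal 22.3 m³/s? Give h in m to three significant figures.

1.37 m

h − h₀ = (Q/C)^(1/b) = (22.3/13.4)^(1/2.49) = 1.227 m
h = 0.14 + 1.227 = 1.367 m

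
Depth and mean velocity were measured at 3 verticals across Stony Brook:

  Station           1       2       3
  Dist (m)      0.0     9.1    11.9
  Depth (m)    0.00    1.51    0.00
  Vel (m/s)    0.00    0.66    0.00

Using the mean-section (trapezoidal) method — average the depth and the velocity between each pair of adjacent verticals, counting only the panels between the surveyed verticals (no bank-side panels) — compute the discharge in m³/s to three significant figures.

Panel 1-2: Δb = 9.1 m, d̄ = (0.00+1.51)/2 = 0.755, v̄ = (0.00+0.66)/2 = 0.33 → q = 9.1×0.755×0.33 = 2.267 m³/s
Panel 2-3: Δb = 2.8 m, d̄ = (1.51+0.00)/2 = 0.755, v̄ = (0.66+0.00)/2 = 0.33 → q = 2.8×0.755×0.33 = 0.6976 m³/s
Q = Σ q = 2.965 m³/s

2.96 m³/s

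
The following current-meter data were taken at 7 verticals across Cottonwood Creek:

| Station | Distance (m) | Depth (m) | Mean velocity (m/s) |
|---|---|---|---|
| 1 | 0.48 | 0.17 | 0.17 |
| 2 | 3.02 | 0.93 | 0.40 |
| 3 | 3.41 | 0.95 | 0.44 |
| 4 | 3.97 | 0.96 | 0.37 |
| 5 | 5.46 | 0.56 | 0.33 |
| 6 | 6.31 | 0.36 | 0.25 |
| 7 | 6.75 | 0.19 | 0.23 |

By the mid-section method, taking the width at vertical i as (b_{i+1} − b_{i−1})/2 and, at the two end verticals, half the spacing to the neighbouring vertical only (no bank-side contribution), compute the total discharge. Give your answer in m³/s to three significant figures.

w_1 = (3.02 − 0.48)/2 = 1.27 m; q_1 = 0.17 × 0.17 × 1.27 = 0.03670 m³/s
w_2 = (3.41 − 0.48)/2 = 1.465 m; q_2 = 0.40 × 0.93 × 1.465 = 0.5450 m³/s
w_3 = (3.97 − 3.02)/2 = 0.475 m; q_3 = 0.44 × 0.95 × 0.475 = 0.1986 m³/s
w_4 = (5.46 − 3.41)/2 = 1.025 m; q_4 = 0.37 × 0.96 × 1.025 = 0.3641 m³/s
w_5 = (6.31 − 3.97)/2 = 1.17 m; q_5 = 0.33 × 0.56 × 1.17 = 0.2162 m³/s
w_6 = (6.75 − 5.46)/2 = 0.645 m; q_6 = 0.25 × 0.36 × 0.645 = 0.05805 m³/s
w_7 = (6.75 − 6.31)/2 = 0.22 m; q_7 = 0.23 × 0.19 × 0.22 = 0.009614 m³/s
Q = Σ qᵢ = 1.428 m³/s

1.43 m³/s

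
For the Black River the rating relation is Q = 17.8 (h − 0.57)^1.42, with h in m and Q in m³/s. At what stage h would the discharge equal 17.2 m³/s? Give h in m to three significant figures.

h − h₀ = (Q/C)^(1/b) = (17.2/17.8)^(1/1.42) = 0.9761 m
h = 0.57 + 0.9761 = 1.546 m

1.55 m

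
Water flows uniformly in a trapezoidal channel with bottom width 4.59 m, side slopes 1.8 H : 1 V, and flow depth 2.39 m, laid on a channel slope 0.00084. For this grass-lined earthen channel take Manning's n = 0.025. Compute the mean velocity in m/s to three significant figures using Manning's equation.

1.50 m/s

A = (b + z·y)·y = (4.59 + 1.8×2.39)×2.39 = 21.25 m²
P = b + 2y√(1+z²) = 4.59 + 2×2.39×√(1+1.8²) = 14.43 m
R = A/P = 21.25/14.43 = 1.472 m
Q = (1/n)·A·R^(2/3)·S^(1/2) = (1/0.025) × 21.25 × 1.472^(2/3) × 0.00084^(1/2) = 31.89 m³/s
V = Q/A = 31.89/21.25 = 1.500 m/s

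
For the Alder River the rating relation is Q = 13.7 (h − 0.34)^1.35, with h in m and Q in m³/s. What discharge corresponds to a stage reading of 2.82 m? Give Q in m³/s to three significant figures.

46.7 m³/s

Q = 13.7 × (2.82 − 0.34)^1.35 = 13.7 × 2.48^1.35 = 46.69 m³/s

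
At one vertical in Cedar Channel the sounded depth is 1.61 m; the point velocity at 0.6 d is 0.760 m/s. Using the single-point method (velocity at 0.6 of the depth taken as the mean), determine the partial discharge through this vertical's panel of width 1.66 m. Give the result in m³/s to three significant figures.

2.03 m³/s

v̄ = v₀.₆ = 0.760 m/s
q = v̄ × d × w = 0.7600 × 1.61 × 1.66 = 2.031 m³/s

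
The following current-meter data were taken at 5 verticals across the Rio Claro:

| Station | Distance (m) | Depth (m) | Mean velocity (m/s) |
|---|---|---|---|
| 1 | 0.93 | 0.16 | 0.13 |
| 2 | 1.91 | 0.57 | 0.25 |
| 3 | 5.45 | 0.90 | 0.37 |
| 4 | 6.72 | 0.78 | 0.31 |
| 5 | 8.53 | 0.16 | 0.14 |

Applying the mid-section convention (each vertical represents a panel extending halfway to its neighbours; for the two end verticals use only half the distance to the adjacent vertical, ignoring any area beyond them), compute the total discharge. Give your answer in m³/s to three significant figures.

1.53 m³/s

w_1 = (1.91 − 0.93)/2 = 0.49 m; q_1 = 0.13 × 0.16 × 0.49 = 0.01019 m³/s
w_2 = (5.45 − 0.93)/2 = 2.26 m; q_2 = 0.25 × 0.57 × 2.26 = 0.3221 m³/s
w_3 = (6.72 − 1.91)/2 = 2.405 m; q_3 = 0.37 × 0.90 × 2.405 = 0.8009 m³/s
w_4 = (8.53 − 5.45)/2 = 1.54 m; q_4 = 0.31 × 0.78 × 1.54 = 0.3724 m³/s
w_5 = (8.53 − 6.72)/2 = 0.905 m; q_5 = 0.14 × 0.16 × 0.905 = 0.02027 m³/s
Q = Σ qᵢ = 1.526 m³/s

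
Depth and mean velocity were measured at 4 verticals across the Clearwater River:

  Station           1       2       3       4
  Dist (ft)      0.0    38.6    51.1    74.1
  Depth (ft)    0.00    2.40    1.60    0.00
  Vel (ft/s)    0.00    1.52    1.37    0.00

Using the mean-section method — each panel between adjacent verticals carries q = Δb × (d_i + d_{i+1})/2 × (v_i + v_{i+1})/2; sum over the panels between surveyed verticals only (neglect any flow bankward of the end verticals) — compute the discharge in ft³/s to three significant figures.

83.9 ft³/s

Panel 1-2: Δb = 38.6 ft, d̄ = (0.00+2.40)/2 = 1.2, v̄ = (0.00+1.52)/2 = 0.76 → q = 38.6×1.2×0.76 = 35.20 ft³/s
Panel 2-3: Δb = 12.5 ft, d̄ = (2.40+1.60)/2 = 2, v̄ = (1.52+1.37)/2 = 1.445 → q = 12.5×2×1.445 = 36.13 ft³/s
Panel 3-4: Δb = 23 ft, d̄ = (1.60+0.00)/2 = 0.8, v̄ = (1.37+0.00)/2 = 0.685 → q = 23×0.8×0.685 = 12.60 ft³/s
Q = Σ q = 83.93 ft³/s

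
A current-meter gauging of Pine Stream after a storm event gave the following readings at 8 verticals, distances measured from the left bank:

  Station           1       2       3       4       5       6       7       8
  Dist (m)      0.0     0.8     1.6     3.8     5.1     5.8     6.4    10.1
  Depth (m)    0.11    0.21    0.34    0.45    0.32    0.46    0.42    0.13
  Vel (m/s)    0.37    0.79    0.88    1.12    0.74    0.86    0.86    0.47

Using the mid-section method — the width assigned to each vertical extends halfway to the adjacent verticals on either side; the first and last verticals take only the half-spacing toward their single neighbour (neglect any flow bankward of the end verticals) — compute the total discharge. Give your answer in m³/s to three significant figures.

2.86 m³/s

w_1 = (0.8 − 0.0)/2 = 0.4 m; q_1 = 0.37 × 0.11 × 0.4 = 0.01628 m³/s
w_2 = (1.6 − 0.0)/2 = 0.8 m; q_2 = 0.79 × 0.21 × 0.8 = 0.1327 m³/s
w_3 = (3.8 − 0.8)/2 = 1.5 m; q_3 = 0.88 × 0.34 × 1.5 = 0.4488 m³/s
w_4 = (5.1 − 1.6)/2 = 1.75 m; q_4 = 1.12 × 0.45 × 1.75 = 0.8820 m³/s
w_5 = (5.8 − 3.8)/2 = 1 m; q_5 = 0.74 × 0.32 × 1 = 0.2368 m³/s
w_6 = (6.4 − 5.1)/2 = 0.65 m; q_6 = 0.86 × 0.46 × 0.65 = 0.2571 m³/s
w_7 = (10.1 − 5.8)/2 = 2.15 m; q_7 = 0.86 × 0.42 × 2.15 = 0.7766 m³/s
w_8 = (10.1 − 6.4)/2 = 1.85 m; q_8 = 0.47 × 0.13 × 1.85 = 0.1130 m³/s
Q = Σ qᵢ = 2.863 m³/s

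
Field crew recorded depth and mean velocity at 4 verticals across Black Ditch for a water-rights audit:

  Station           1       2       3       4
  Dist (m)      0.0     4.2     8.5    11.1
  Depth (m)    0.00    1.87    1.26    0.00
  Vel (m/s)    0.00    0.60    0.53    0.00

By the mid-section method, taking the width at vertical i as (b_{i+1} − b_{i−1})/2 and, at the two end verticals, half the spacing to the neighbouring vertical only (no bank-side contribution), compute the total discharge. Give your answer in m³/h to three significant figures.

25500 m³/h

w_2 = (8.5 − 0.0)/2 = 4.25 m; q_2 = 0.60 × 1.87 × 4.25 = 4.769 m³/s
w_3 = (11.1 − 4.2)/2 = 3.45 m; q_3 = 0.53 × 1.26 × 3.45 = 2.304 m³/s
Stations 1, 4 contribute zero (depth or velocity is 0).
Q = Σ qᵢ = 7.072 m³/s
= 7.072 × 3600 = 25460 m³/h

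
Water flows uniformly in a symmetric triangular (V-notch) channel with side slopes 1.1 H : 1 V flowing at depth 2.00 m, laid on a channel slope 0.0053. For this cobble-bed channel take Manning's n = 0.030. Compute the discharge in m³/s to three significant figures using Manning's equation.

A = z·y² = 1.1×2.00² = 4.400 m²
P = 2y√(1+z²) = 2×2.00×√(1+1.1²) = 5.946 m
R = A/P = 4.400/5.946 = 0.7399 m
Q = (1/n)·A·R^(2/3)·S^(1/2) = (1/0.030) × 4.400 × 0.7399^(2/3) × 0.0053^(1/2) = 8.735 m³/s

8.74 m³/s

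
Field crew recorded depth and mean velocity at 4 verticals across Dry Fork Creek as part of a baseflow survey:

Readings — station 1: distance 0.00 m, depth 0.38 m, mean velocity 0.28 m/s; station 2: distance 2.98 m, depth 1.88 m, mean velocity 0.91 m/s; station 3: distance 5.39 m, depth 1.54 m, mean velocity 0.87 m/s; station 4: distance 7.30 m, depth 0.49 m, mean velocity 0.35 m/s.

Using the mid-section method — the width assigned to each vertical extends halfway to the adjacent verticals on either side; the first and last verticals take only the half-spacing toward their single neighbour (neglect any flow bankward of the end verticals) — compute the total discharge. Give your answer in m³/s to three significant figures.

w_1 = (2.98 − 0.00)/2 = 1.49 m; q_1 = 0.28 × 0.38 × 1.49 = 0.1585 m³/s
w_2 = (5.39 − 0.00)/2 = 2.695 m; q_2 = 0.91 × 1.88 × 2.695 = 4.611 m³/s
w_3 = (7.30 − 2.98)/2 = 2.16 m; q_3 = 0.87 × 1.54 × 2.16 = 2.894 m³/s
w_4 = (7.30 − 5.39)/2 = 0.955 m; q_4 = 0.35 × 0.49 × 0.955 = 0.1638 m³/s
Q = Σ qᵢ = 7.827 m³/s

7.83 m³/s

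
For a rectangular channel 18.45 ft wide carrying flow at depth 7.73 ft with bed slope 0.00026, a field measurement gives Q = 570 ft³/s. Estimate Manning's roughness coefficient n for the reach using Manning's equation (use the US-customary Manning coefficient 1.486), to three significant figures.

A = b·y = 18.45 × 7.73 = 142.6 ft²
P = b + 2y = 18.45 + 2×7.73 = 33.91 ft
R = A/P = 142.6/33.91 = 4.206 ft
n = (1.486/Q)·A·R^(2/3)·S^(1/2) = (1.486/570) × 142.6 × 2.606 × 0.01612 = 0.01562

0.0156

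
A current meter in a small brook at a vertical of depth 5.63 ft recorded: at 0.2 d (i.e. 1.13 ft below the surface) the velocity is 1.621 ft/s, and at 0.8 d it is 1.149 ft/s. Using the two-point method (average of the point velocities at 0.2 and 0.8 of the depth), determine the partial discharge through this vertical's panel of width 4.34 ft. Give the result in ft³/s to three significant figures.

v̄ = (1.621 + 1.149) / 2 = 1.385 ft/s
q = v̄ × d × w = 1.385 × 5.63 × 4.34 = 33.84 ft³/s

33.8 ft³/s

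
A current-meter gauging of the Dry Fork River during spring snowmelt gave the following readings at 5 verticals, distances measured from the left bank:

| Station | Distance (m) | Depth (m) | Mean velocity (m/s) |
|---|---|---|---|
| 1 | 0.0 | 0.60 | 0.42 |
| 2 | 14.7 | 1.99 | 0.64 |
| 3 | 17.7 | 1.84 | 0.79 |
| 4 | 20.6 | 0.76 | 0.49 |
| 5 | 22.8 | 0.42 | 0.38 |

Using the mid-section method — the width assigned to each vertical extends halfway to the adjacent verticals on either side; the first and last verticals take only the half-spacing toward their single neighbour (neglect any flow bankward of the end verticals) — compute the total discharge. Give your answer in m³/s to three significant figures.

w_1 = (14.7 − 0.0)/2 = 7.35 m; q_1 = 0.42 × 0.60 × 7.35 = 1.852 m³/s
w_2 = (17.7 − 0.0)/2 = 8.85 m; q_2 = 0.64 × 1.99 × 8.85 = 11.27 m³/s
w_3 = (20.6 − 14.7)/2 = 2.95 m; q_3 = 0.79 × 1.84 × 2.95 = 4.288 m³/s
w_4 = (22.8 − 17.7)/2 = 2.55 m; q_4 = 0.49 × 0.76 × 2.55 = 0.9496 m³/s
w_5 = (22.8 − 20.6)/2 = 1.1 m; q_5 = 0.38 × 0.42 × 1.1 = 0.1756 m³/s
Q = Σ qᵢ = 18.54 m³/s

18.5 m³/s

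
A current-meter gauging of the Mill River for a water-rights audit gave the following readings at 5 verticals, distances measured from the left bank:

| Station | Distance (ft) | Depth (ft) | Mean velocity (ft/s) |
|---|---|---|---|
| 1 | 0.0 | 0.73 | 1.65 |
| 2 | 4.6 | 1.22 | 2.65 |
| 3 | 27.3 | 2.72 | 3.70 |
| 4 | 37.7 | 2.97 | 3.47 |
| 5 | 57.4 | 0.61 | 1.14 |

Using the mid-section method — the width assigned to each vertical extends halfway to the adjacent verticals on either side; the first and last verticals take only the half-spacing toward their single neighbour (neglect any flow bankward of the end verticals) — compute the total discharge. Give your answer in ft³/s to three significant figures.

w_1 = (4.6 − 0.0)/2 = 2.3 ft; q_1 = 1.65 × 0.73 × 2.3 = 2.770 ft³/s
w_2 = (27.3 − 0.0)/2 = 13.65 ft; q_2 = 2.65 × 1.22 × 13.65 = 44.13 ft³/s
w_3 = (37.7 − 4.6)/2 = 16.55 ft; q_3 = 3.70 × 2.72 × 16.55 = 166.6 ft³/s
w_4 = (57.4 − 27.3)/2 = 15.05 ft; q_4 = 3.47 × 2.97 × 15.05 = 155.1 ft³/s
w_5 = (57.4 − 37.7)/2 = 9.85 ft; q_5 = 1.14 × 0.61 × 9.85 = 6.850 ft³/s
Q = Σ qᵢ = 375.4 ft³/s

375 ft³/s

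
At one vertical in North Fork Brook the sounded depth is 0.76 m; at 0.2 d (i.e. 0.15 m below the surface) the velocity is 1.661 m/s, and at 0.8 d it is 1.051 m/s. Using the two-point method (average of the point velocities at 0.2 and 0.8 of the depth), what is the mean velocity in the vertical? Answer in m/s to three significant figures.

v̄ = (1.661 + 1.051) / 2 = 1.356 m/s

1.36 m/s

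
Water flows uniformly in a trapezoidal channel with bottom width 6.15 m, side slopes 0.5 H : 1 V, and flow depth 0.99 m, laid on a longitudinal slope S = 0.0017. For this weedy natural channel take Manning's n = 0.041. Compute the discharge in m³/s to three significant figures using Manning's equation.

5.64 m³/s

A = (b + z·y)·y = (6.15 + 0.5×0.99)×0.99 = 6.579 m²
P = b + 2y√(1+z²) = 6.15 + 2×0.99×√(1+0.5²) = 8.364 m
R = A/P = 6.579/8.364 = 0.7866 m
Q = (1/n)·A·R^(2/3)·S^(1/2) = (1/0.041) × 6.579 × 0.7866^(2/3) × 0.0017^(1/2) = 5.637 m³/s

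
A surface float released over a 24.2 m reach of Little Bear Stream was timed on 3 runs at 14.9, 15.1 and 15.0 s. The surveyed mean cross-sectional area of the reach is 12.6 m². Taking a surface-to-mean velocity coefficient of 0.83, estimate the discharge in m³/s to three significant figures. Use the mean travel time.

t̄ = (14.9 + 15.1 + 15.0) / 3 = 15 s
v_surface = L / t̄ = 24.2 / 15 = 1.613 m/s
v_mean = 0.83 × 1.613 = 1.339 m/s
Q = A × v_mean = 12.6 × 1.339 = 16.87 m³/s

16.9 m³/s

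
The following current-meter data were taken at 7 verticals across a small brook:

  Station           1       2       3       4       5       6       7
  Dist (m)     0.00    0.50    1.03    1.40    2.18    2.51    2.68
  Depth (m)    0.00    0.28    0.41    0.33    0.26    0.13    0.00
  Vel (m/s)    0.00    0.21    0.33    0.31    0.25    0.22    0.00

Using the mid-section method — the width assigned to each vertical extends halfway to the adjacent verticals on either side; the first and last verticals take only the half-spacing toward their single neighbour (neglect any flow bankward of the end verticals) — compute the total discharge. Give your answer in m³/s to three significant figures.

w_2 = (1.03 − 0.00)/2 = 0.515 m; q_2 = 0.21 × 0.28 × 0.515 = 0.03028 m³/s
w_3 = (1.40 − 0.50)/2 = 0.45 m; q_3 = 0.33 × 0.41 × 0.45 = 0.06089 m³/s
w_4 = (2.18 − 1.03)/2 = 0.575 m; q_4 = 0.31 × 0.33 × 0.575 = 0.05882 m³/s
w_5 = (2.51 − 1.40)/2 = 0.555 m; q_5 = 0.25 × 0.26 × 0.555 = 0.03608 m³/s
w_6 = (2.68 − 2.18)/2 = 0.25 m; q_6 = 0.22 × 0.13 × 0.25 = 0.007150 m³/s
Stations 1, 7 contribute zero (depth or velocity is 0).
Q = Σ qᵢ = 0.1932 m³/s

0.193 m³/s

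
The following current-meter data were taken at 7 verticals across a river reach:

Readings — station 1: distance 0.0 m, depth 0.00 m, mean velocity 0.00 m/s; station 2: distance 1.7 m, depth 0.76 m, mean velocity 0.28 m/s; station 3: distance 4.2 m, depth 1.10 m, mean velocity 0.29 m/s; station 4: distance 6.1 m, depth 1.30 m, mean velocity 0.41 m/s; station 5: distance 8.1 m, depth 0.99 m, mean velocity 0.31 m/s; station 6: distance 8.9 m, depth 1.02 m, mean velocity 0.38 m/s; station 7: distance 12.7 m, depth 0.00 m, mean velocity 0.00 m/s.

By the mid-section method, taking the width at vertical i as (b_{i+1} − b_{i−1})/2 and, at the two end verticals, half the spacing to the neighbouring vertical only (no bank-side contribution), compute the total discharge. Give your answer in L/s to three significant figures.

3510 L/s

w_2 = (4.2 − 0.0)/2 = 2.1 m; q_2 = 0.28 × 0.76 × 2.1 = 0.4469 m³/s
w_3 = (6.1 − 1.7)/2 = 2.2 m; q_3 = 0.29 × 1.10 × 2.2 = 0.7018 m³/s
w_4 = (8.1 − 4.2)/2 = 1.95 m; q_4 = 0.41 × 1.30 × 1.95 = 1.039 m³/s
w_5 = (8.9 − 6.1)/2 = 1.4 m; q_5 = 0.31 × 0.99 × 1.4 = 0.4297 m³/s
w_6 = (12.7 − 8.1)/2 = 2.3 m; q_6 = 0.38 × 1.02 × 2.3 = 0.8915 m³/s
Stations 1, 7 contribute zero (depth or velocity is 0).
Q = Σ qᵢ = 3.509 m³/s
= 3.509 × 1000 = 3509 L/s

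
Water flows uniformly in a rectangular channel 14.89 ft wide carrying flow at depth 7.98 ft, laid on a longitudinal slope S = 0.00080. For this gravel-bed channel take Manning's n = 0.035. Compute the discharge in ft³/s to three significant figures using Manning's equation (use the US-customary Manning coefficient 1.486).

A = b·y = 14.89 × 7.98 = 118.8 ft²
P = b + 2y = 14.89 + 2×7.98 = 30.85 ft
R = A/P = 118.8/30.85 = 3.852 ft
Q = (1.486/n)·A·R^(2/3)·S^(1/2) = (1.486/0.035) × 118.8 × 3.852^(2/3) × 0.00080^(1/2) = 350.6 ft³/s

351 ft³/s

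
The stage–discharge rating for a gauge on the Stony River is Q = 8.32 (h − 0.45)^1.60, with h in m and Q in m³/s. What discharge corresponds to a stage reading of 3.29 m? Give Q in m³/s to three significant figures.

44.2 m³/s

Q = 8.32 × (3.29 − 0.45)^1.60 = 8.32 × 2.84^1.60 = 44.20 m³/s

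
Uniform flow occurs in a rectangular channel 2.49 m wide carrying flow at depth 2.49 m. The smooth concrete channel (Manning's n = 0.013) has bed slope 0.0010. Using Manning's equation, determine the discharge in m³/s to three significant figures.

13.3 m³/s

A = b·y = 2.49 × 2.49 = 6.200 m²
P = b + 2y = 2.49 + 2×2.49 = 7.470 m
R = A/P = 6.200/7.470 = 0.8300 m
Q = (1/n)·A·R^(2/3)·S^(1/2) = (1/0.013) × 6.200 × 0.8300^(2/3) × 0.0010^(1/2) = 13.32 m³/s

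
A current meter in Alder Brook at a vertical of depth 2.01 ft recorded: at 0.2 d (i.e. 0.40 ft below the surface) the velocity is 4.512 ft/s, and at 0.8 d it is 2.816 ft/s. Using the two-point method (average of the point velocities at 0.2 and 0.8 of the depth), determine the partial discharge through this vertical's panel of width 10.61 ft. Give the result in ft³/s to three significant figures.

v̄ = (4.512 + 2.816) / 2 = 3.664 ft/s
q = v̄ × d × w = 3.664 × 2.01 × 10.61 = 78.14 ft³/s

78.1 ft³/s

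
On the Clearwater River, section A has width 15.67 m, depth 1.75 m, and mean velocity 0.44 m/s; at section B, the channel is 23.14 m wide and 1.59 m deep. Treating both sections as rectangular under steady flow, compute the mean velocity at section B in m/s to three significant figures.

Q = A₁V₁ = (15.67×1.75) × 0.44 = 12.07 m³/s
A₂ = 23.14 × 1.59 = 36.79 m²
V₂ = Q/A₂ = 12.07/36.79 = 0.3279 m/s

0.328 m/s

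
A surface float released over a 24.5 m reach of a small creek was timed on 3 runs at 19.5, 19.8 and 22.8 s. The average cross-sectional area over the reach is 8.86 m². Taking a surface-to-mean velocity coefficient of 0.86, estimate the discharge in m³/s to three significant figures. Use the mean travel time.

t̄ = (19.5 + 19.8 + 22.8) / 3 = 20.7 s
v_surface = L / t̄ = 24.5 / 20.7 = 1.184 m/s
v_mean = 0.86 × 1.184 = 1.018 m/s
Q = A × v_mean = 8.86 × 1.018 = 9.018 m³/s

9.02 m³/s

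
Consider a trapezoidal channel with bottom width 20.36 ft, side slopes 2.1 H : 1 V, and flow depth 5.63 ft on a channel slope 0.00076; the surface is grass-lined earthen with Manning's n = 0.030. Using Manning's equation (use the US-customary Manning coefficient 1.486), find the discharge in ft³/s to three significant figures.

612 ft³/s

A = (b + z·y)·y = (20.36 + 2.1×5.63)×5.63 = 181.2 ft²
P = b + 2y√(1+z²) = 20.36 + 2×5.63×√(1+2.1²) = 46.55 ft
R = A/P = 181.2/46.55 = 3.892 ft
Q = (1.486/n)·A·R^(2/3)·S^(1/2) = (1.486/0.030) × 181.2 × 3.892^(2/3) × 0.00076^(1/2) = 612.2 ft³/s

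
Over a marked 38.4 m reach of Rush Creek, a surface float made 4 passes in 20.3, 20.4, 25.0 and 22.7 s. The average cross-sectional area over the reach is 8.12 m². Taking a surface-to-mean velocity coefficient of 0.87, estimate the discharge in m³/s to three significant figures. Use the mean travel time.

12.3 m³/s

t̄ = (20.3 + 20.4 + 25.0 + 22.7) / 4 = 22.1 s
v_surface = L / t̄ = 38.4 / 22.1 = 1.738 m/s
v_mean = 0.87 × 1.738 = 1.512 m/s
Q = A × v_mean = 8.12 × 1.512 = 12.27 m³/s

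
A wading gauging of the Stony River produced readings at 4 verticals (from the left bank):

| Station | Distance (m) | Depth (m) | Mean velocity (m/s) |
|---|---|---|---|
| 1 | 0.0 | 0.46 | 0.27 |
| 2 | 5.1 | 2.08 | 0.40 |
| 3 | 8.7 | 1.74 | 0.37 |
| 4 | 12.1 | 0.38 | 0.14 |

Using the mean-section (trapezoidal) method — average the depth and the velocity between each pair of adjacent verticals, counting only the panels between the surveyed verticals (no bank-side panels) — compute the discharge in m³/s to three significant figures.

Panel 1-2: Δb = 5.1 m, d̄ = (0.46+2.08)/2 = 1.27, v̄ = (0.27+0.40)/2 = 0.335 → q = 5.1×1.27×0.335 = 2.170 m³/s
Panel 2-3: Δb = 3.6 m, d̄ = (2.08+1.74)/2 = 1.91, v̄ = (0.40+0.37)/2 = 0.385 → q = 3.6×1.91×0.385 = 2.647 m³/s
Panel 3-4: Δb = 3.4 m, d̄ = (1.74+0.38)/2 = 1.06, v̄ = (0.37+0.14)/2 = 0.255 → q = 3.4×1.06×0.255 = 0.9190 m³/s
Q = Σ q = 5.736 m³/s

5.74 m³/s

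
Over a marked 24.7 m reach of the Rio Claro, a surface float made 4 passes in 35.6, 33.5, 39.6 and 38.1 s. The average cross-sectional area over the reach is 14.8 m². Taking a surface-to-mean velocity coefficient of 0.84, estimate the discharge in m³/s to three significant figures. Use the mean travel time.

8.37 m³/s

t̄ = (35.6 + 33.5 + 39.6 + 38.1) / 4 = 36.7 s
v_surface = L / t̄ = 24.7 / 36.7 = 0.6730 m/s
v_mean = 0.84 × 0.6730 = 0.5653 m/s
Q = A × v_mean = 14.8 × 0.5653 = 8.367 m³/s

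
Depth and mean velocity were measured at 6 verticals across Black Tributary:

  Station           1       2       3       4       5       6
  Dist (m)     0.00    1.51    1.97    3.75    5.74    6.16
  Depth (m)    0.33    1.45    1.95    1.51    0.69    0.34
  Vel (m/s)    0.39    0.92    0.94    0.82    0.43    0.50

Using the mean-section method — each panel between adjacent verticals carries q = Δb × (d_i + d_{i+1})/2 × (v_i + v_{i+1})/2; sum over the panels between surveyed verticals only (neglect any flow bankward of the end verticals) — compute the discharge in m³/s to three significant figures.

Panel 1-2: Δb = 1.51 m, d̄ = (0.33+1.45)/2 = 0.89, v̄ = (0.39+0.92)/2 = 0.655 → q = 1.51×0.89×0.655 = 0.8803 m³/s
Panel 2-3: Δb = 0.46 m, d̄ = (1.45+1.95)/2 = 1.7, v̄ = (0.92+0.94)/2 = 0.93 → q = 0.46×1.7×0.93 = 0.7273 m³/s
Panel 3-4: Δb = 1.78 m, d̄ = (1.95+1.51)/2 = 1.73, v̄ = (0.94+0.82)/2 = 0.88 → q = 1.78×1.73×0.88 = 2.710 m³/s
Panel 4-5: Δb = 1.99 m, d̄ = (1.51+0.69)/2 = 1.1, v̄ = (0.82+0.43)/2 = 0.625 → q = 1.99×1.1×0.625 = 1.368 m³/s
Panel 5-6: Δb = 0.42 m, d̄ = (0.69+0.34)/2 = 0.515, v̄ = (0.43+0.50)/2 = 0.465 → q = 0.42×0.515×0.465 = 0.1006 m³/s
Q = Σ q = 5.786 m³/s

5.79 m³/s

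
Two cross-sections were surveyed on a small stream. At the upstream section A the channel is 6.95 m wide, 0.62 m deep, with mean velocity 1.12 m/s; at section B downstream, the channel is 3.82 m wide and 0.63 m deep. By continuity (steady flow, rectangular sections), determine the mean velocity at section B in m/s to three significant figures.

2.01 m/s

Q = A₁V₁ = (6.95×0.62) × 1.12 = 4.826 m³/s
A₂ = 3.82 × 0.63 = 2.407 m²
V₂ = Q/A₂ = 4.826/2.407 = 2.005 m/s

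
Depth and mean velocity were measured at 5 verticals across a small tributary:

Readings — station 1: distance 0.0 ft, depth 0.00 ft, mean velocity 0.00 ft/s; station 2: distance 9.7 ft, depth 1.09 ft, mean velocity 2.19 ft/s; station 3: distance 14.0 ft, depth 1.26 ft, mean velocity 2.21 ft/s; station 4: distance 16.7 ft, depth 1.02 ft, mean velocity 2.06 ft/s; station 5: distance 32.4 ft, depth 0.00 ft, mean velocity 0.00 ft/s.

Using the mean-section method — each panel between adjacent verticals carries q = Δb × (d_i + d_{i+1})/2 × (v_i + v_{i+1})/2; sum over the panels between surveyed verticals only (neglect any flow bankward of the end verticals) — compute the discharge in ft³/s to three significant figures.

31.7 ft³/s

Panel 1-2: Δb = 9.7 ft, d̄ = (0.00+1.09)/2 = 0.545, v̄ = (0.00+2.19)/2 = 1.095 → q = 9.7×0.545×1.095 = 5.789 ft³/s
Panel 2-3: Δb = 4.3 ft, d̄ = (1.09+1.26)/2 = 1.175, v̄ = (2.19+2.21)/2 = 2.2 → q = 4.3×1.175×2.2 = 11.12 ft³/s
Panel 3-4: Δb = 2.7 ft, d̄ = (1.26+1.02)/2 = 1.14, v̄ = (2.21+2.06)/2 = 2.135 → q = 2.7×1.14×2.135 = 6.572 ft³/s
Panel 4-5: Δb = 15.7 ft, d̄ = (1.02+0.00)/2 = 0.51, v̄ = (2.06+0.00)/2 = 1.03 → q = 15.7×0.51×1.03 = 8.247 ft³/s
Q = Σ q = 31.72 ft³/s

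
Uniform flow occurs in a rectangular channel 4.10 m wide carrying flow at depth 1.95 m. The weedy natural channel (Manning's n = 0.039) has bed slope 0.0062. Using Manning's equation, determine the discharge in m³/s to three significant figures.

16.1 m³/s

A = b·y = 4.10 × 1.95 = 7.995 m²
P = b + 2y = 4.10 + 2×1.95 = 8.000 m
R = A/P = 7.995/8.000 = 0.9994 m
Q = (1/n)·A·R^(2/3)·S^(1/2) = (1/0.039) × 7.995 × 0.9994^(2/3) × 0.0062^(1/2) = 16.13 m³/s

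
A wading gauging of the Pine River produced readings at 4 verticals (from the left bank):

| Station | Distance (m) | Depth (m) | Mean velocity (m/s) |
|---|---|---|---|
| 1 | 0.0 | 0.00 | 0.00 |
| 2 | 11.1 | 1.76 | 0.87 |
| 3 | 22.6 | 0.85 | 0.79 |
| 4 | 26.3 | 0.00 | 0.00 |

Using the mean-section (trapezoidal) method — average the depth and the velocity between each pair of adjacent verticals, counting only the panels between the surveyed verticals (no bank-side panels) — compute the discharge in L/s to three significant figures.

17300 L/s

Panel 1-2: Δb = 11.1 m, d̄ = (0.00+1.76)/2 = 0.88, v̄ = (0.00+0.87)/2 = 0.435 → q = 11.1×0.88×0.435 = 4.249 m³/s
Panel 2-3: Δb = 11.5 m, d̄ = (1.76+0.85)/2 = 1.305, v̄ = (0.87+0.79)/2 = 0.83 → q = 11.5×1.305×0.83 = 12.46 m³/s
Panel 3-4: Δb = 3.7 m, d̄ = (0.85+0.00)/2 = 0.425, v̄ = (0.79+0.00)/2 = 0.395 → q = 3.7×0.425×0.395 = 0.6211 m³/s
Q = Σ q = 17.33 m³/s
= 17.33 × 1000 = 17330 L/s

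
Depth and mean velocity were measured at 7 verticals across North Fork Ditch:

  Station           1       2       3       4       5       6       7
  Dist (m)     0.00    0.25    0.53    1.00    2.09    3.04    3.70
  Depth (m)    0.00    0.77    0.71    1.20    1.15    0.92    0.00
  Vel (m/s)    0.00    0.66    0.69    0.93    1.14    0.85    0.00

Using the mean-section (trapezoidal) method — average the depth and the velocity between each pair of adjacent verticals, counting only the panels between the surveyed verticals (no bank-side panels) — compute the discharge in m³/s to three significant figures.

Panel 1-2: Δb = 0.25 m, d̄ = (0.00+0.77)/2 = 0.385, v̄ = (0.00+0.66)/2 = 0.33 → q = 0.25×0.385×0.33 = 0.03176 m³/s
Panel 2-3: Δb = 0.28 m, d̄ = (0.77+0.71)/2 = 0.74, v̄ = (0.66+0.69)/2 = 0.675 → q = 0.28×0.74×0.675 = 0.1399 m³/s
Panel 3-4: Δb = 0.47 m, d̄ = (0.71+1.20)/2 = 0.955, v̄ = (0.69+0.93)/2 = 0.81 → q = 0.47×0.955×0.81 = 0.3636 m³/s
Panel 4-5: Δb = 1.09 m, d̄ = (1.20+1.15)/2 = 1.175, v̄ = (0.93+1.14)/2 = 1.035 → q = 1.09×1.175×1.035 = 1.326 m³/s
Panel 5-6: Δb = 0.95 m, d̄ = (1.15+0.92)/2 = 1.035, v̄ = (1.14+0.85)/2 = 0.995 → q = 0.95×1.035×0.995 = 0.9783 m³/s
Panel 6-7: Δb = 0.66 m, d̄ = (0.92+0.00)/2 = 0.46, v̄ = (0.85+0.00)/2 = 0.425 → q = 0.66×0.46×0.425 = 0.1290 m³/s
Q = Σ q = 2.968 m³/s

2.97 m³/s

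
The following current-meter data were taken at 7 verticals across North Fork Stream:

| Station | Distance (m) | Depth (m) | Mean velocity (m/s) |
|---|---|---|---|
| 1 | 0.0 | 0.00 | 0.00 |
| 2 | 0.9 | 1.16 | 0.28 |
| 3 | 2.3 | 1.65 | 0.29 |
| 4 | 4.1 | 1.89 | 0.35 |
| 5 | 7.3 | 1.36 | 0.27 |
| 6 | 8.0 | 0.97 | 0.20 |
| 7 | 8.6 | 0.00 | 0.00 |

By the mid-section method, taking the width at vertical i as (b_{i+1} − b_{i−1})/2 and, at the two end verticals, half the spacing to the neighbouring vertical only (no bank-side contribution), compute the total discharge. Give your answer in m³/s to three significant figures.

3.64 m³/s

w_2 = (2.3 − 0.0)/2 = 1.15 m; q_2 = 0.28 × 1.16 × 1.15 = 0.3735 m³/s
w_3 = (4.1 − 0.9)/2 = 1.6 m; q_3 = 0.29 × 1.65 × 1.6 = 0.7656 m³/s
w_4 = (7.3 − 2.3)/2 = 2.5 m; q_4 = 0.35 × 1.89 × 2.5 = 1.654 m³/s
w_5 = (8.0 − 4.1)/2 = 1.95 m; q_5 = 0.27 × 1.36 × 1.95 = 0.7160 m³/s
w_6 = (8.6 − 7.3)/2 = 0.65 m; q_6 = 0.20 × 0.97 × 0.65 = 0.1261 m³/s
Stations 1, 7 contribute zero (depth or velocity is 0).
Q = Σ qᵢ = 3.635 m³/s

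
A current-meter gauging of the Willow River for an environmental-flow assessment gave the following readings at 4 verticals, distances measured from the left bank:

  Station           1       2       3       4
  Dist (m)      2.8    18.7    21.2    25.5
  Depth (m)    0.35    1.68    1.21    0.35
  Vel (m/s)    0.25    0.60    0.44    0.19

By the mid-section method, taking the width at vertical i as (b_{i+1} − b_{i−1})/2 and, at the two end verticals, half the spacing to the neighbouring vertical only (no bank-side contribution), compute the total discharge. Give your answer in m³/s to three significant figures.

11.9 m³/s

w_1 = (18.7 − 2.8)/2 = 7.95 m; q_1 = 0.25 × 0.35 × 7.95 = 0.6956 m³/s
w_2 = (21.2 − 2.8)/2 = 9.2 m; q_2 = 0.60 × 1.68 × 9.2 = 9.274 m³/s
w_3 = (25.5 − 18.7)/2 = 3.4 m; q_3 = 0.44 × 1.21 × 3.4 = 1.810 m³/s
w_4 = (25.5 − 21.2)/2 = 2.15 m; q_4 = 0.19 × 0.35 × 2.15 = 0.1430 m³/s
Q = Σ qᵢ = 11.92 m³/s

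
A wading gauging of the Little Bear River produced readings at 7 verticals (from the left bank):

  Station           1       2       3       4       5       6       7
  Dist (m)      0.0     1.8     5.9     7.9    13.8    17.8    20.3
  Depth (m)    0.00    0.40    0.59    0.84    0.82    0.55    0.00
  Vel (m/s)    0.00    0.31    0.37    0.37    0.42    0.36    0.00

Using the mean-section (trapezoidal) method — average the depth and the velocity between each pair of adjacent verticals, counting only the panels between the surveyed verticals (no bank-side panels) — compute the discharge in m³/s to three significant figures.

Panel 1-2: Δb = 1.8 m, d̄ = (0.00+0.40)/2 = 0.2, v̄ = (0.00+0.31)/2 = 0.155 → q = 1.8×0.2×0.155 = 0.05580 m³/s
Panel 2-3: Δb = 4.1 m, d̄ = (0.40+0.59)/2 = 0.495, v̄ = (0.31+0.37)/2 = 0.34 → q = 4.1×0.495×0.34 = 0.6900 m³/s
Panel 3-4: Δb = 2 m, d̄ = (0.59+0.84)/2 = 0.715, v̄ = (0.37+0.37)/2 = 0.37 → q = 2×0.715×0.37 = 0.5291 m³/s
Panel 4-5: Δb = 5.9 m, d̄ = (0.84+0.82)/2 = 0.83, v̄ = (0.37+0.42)/2 = 0.395 → q = 5.9×0.83×0.395 = 1.934 m³/s
Panel 5-6: Δb = 4 m, d̄ = (0.82+0.55)/2 = 0.685, v̄ = (0.42+0.36)/2 = 0.39 → q = 4×0.685×0.39 = 1.069 m³/s
Panel 6-7: Δb = 2.5 m, d̄ = (0.55+0.00)/2 = 0.275, v̄ = (0.36+0.00)/2 = 0.18 → q = 2.5×0.275×0.18 = 0.1238 m³/s
Q = Σ q = 4.402 m³/s

4.40 m³/s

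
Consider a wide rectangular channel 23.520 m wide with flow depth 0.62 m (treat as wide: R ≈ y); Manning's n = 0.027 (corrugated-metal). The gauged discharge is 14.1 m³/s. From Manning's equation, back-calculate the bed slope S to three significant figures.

0.00129

A = b·y = 23.520 × 0.62 = 14.58 m²
Wide channel: R ≈ y = 0.62 m
S = (Q·n / (1·A·R^(2/3)))² = (14.1×0.027 / (1×14.58×0.7271))² = 0.001289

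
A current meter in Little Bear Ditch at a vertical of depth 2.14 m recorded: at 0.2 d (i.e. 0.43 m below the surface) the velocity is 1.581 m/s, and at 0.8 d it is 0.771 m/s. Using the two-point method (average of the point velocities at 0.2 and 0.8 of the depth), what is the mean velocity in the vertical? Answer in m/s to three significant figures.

1.18 m/s

v̄ = (1.581 + 0.771) / 2 = 1.176 m/s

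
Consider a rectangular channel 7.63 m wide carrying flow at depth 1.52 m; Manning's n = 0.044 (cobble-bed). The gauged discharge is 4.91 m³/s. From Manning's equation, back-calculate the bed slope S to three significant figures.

A = b·y = 7.63 × 1.52 = 11.60 m²
P = b + 2y = 7.63 + 2×1.52 = 10.67 m
R = A/P = 11.60/10.67 = 1.087 m
S = (Q·n / (1·A·R^(2/3)))² = (4.91×0.044 / (1×11.60×1.057))² = 0.0003105

0.000310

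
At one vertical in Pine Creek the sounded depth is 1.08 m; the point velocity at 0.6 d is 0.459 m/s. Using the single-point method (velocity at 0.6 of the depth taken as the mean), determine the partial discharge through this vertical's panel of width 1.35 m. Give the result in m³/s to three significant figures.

0.669 m³/s

v̄ = v₀.₆ = 0.459 m/s
q = v̄ × d × w = 0.4590 × 1.08 × 1.35 = 0.6692 m³/s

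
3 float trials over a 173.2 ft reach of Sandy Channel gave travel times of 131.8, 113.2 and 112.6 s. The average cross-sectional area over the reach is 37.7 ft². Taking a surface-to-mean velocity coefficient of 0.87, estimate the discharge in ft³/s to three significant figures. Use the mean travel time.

47.7 ft³/s

t̄ = (131.8 + 113.2 + 112.6) / 3 = 119.2 s
v_surface = L / t̄ = 173.2 / 119.2 = 1.453 ft/s
v_mean = 0.87 × 1.453 = 1.264 ft/s
Q = A × v_mean = 37.7 × 1.264 = 47.66 ft³/s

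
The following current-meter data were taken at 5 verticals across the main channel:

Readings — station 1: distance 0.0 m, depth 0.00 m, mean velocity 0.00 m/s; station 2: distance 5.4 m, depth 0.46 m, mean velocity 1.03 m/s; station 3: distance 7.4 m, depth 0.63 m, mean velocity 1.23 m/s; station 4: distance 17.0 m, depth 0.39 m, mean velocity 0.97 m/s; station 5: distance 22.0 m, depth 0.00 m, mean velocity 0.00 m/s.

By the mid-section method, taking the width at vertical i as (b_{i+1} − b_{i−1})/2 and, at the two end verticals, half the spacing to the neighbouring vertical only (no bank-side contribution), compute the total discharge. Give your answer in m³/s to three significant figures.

9.01 m³/s

w_2 = (7.4 − 0.0)/2 = 3.7 m; q_2 = 1.03 × 0.46 × 3.7 = 1.753 m³/s
w_3 = (17.0 − 5.4)/2 = 5.8 m; q_3 = 1.23 × 0.63 × 5.8 = 4.494 m³/s
w_4 = (22.0 − 7.4)/2 = 7.3 m; q_4 = 0.97 × 0.39 × 7.3 = 2.762 m³/s
Stations 1, 5 contribute zero (depth or velocity is 0).
Q = Σ qᵢ = 9.009 m³/s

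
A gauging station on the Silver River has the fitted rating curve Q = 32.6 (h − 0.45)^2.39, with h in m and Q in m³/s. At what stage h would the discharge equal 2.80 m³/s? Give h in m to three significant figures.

h − h₀ = (Q/C)^(1/b) = (2.80/32.6)^(1/2.39) = 0.3581 m
h = 0.45 + 0.3581 = 0.8081 m

0.808 m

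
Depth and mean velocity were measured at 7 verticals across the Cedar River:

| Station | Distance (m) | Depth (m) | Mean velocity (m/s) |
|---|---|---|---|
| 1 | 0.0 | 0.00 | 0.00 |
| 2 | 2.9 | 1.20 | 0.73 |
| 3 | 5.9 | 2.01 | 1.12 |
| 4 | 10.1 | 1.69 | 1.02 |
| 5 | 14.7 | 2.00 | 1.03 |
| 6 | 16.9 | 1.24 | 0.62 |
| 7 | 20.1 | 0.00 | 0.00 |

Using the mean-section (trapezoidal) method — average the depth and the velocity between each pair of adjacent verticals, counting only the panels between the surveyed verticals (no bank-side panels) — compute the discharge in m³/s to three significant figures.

25.7 m³/s

Panel 1-2: Δb = 2.9 m, d̄ = (0.00+1.20)/2 = 0.6, v̄ = (0.00+0.73)/2 = 0.365 → q = 2.9×0.6×0.365 = 0.6351 m³/s
Panel 2-3: Δb = 3 m, d̄ = (1.20+2.01)/2 = 1.605, v̄ = (0.73+1.12)/2 = 0.925 → q = 3×1.605×0.925 = 4.454 m³/s
Panel 3-4: Δb = 4.2 m, d̄ = (2.01+1.69)/2 = 1.85, v̄ = (1.12+1.02)/2 = 1.07 → q = 4.2×1.85×1.07 = 8.314 m³/s
Panel 4-5: Δb = 4.6 m, d̄ = (1.69+2.00)/2 = 1.845, v̄ = (1.02+1.03)/2 = 1.025 → q = 4.6×1.845×1.025 = 8.699 m³/s
Panel 5-6: Δb = 2.2 m, d̄ = (2.00+1.24)/2 = 1.62, v̄ = (1.03+0.62)/2 = 0.825 → q = 2.2×1.62×0.825 = 2.940 m³/s
Panel 6-7: Δb = 3.2 m, d̄ = (1.24+0.00)/2 = 0.62, v̄ = (0.62+0.00)/2 = 0.31 → q = 3.2×0.62×0.31 = 0.6150 m³/s
Q = Σ q = 25.66 m³/s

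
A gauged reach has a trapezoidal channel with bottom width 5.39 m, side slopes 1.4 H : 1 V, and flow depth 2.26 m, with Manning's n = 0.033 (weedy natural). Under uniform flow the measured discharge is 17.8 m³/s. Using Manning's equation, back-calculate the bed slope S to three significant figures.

0.000553

A = (b + z·y)·y = (5.39 + 1.4×2.26)×2.26 = 19.33 m²
P = b + 2y√(1+z²) = 5.39 + 2×2.26×√(1+1.4²) = 13.17 m
R = A/P = 19.33/13.17 = 1.468 m
S = (Q·n / (1·A·R^(2/3)))² = (17.8×0.033 / (1×19.33×1.292))² = 0.0005532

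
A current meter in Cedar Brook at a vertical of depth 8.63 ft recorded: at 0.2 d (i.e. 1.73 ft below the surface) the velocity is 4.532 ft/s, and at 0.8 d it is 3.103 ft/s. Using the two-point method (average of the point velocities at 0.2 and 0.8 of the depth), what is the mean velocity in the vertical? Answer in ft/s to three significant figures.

v̄ = (4.532 + 3.103) / 2 = 3.818 ft/s

3.82 ft/s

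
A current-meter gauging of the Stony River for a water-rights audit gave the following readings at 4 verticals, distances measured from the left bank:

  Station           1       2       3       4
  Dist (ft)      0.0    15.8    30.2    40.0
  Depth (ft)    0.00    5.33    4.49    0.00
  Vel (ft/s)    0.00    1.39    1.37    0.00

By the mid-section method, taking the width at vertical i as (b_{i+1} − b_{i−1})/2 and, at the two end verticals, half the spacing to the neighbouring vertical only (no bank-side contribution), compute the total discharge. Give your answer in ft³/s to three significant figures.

w_2 = (30.2 − 0.0)/2 = 15.1 ft; q_2 = 1.39 × 5.33 × 15.1 = 111.9 ft³/s
w_3 = (40.0 − 15.8)/2 = 12.1 ft; q_3 = 1.37 × 4.49 × 12.1 = 74.43 ft³/s
Stations 1, 4 contribute zero (depth or velocity is 0).
Q = Σ qᵢ = 186.3 ft³/s

186 ft³/s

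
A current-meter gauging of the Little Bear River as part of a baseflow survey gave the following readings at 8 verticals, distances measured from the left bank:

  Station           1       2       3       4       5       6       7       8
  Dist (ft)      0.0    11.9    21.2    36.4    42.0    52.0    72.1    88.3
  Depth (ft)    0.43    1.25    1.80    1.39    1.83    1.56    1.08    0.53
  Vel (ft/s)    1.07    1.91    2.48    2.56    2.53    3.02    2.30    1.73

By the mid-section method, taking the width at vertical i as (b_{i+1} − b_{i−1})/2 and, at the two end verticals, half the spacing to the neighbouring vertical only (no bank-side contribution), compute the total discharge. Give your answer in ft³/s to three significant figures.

w_1 = (11.9 − 0.0)/2 = 5.95 ft; q_1 = 1.07 × 0.43 × 5.95 = 2.738 ft³/s
w_2 = (21.2 − 0.0)/2 = 10.6 ft; q_2 = 1.91 × 1.25 × 10.6 = 25.31 ft³/s
w_3 = (36.4 − 11.9)/2 = 12.25 ft; q_3 = 2.48 × 1.80 × 12.25 = 54.68 ft³/s
w_4 = (42.0 − 21.2)/2 = 10.4 ft; q_4 = 2.56 × 1.39 × 10.4 = 37.01 ft³/s
w_5 = (52.0 − 36.4)/2 = 7.8 ft; q_5 = 2.53 × 1.83 × 7.8 = 36.11 ft³/s
w_6 = (72.1 − 42.0)/2 = 15.05 ft; q_6 = 3.02 × 1.56 × 15.05 = 70.90 ft³/s
w_7 = (88.3 − 52.0)/2 = 18.15 ft; q_7 = 2.30 × 1.08 × 18.15 = 45.08 ft³/s
w_8 = (88.3 − 72.1)/2 = 8.1 ft; q_8 = 1.73 × 0.53 × 8.1 = 7.427 ft³/s
Q = Σ qᵢ = 279.3 ft³/s

279 ft³/s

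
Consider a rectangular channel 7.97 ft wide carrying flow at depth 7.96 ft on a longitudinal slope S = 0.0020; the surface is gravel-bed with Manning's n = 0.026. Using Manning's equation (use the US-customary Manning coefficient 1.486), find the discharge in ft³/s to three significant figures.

A = b·y = 7.97 × 7.96 = 63.44 ft²
P = b + 2y = 7.97 + 2×7.96 = 23.89 ft
R = A/P = 63.44/23.89 = 2.656 ft
Q = (1.486/n)·A·R^(2/3)·S^(1/2) = (1.486/0.026) × 63.44 × 2.656^(2/3) × 0.0020^(1/2) = 311.0 ft³/s

311 ft³/s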